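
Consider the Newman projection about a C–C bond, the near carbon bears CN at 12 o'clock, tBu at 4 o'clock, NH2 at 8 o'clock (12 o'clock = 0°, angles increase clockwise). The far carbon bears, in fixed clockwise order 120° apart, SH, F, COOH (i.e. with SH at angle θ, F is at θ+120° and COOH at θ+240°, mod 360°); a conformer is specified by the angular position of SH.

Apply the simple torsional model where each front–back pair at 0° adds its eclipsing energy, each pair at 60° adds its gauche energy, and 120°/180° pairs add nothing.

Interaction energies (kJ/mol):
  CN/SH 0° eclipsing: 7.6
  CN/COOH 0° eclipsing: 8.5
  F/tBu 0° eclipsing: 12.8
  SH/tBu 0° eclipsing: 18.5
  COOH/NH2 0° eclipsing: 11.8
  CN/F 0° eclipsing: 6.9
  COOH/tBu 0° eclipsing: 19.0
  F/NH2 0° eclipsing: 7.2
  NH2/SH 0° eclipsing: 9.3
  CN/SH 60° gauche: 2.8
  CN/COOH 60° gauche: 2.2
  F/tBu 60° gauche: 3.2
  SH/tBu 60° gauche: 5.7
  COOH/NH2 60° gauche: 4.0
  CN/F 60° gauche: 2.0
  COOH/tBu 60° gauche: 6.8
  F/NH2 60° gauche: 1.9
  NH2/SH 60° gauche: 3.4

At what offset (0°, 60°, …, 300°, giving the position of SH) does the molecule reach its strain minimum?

SH at 0° is eclipsed. CN at 0° is eclipsed with SH at 0° (7.6); tBu at 120° is eclipsed with F at 120° (12.8); NH2 at 240° is eclipsed with COOH at 240° (11.8). Total 32.2 kJ/mol.
SH at 60° is staggered. CN at 0° is gauche with SH at 60° (2.8); CN at 0° is gauche with COOH at 300° (2.2); tBu at 120° is gauche with SH at 60° (5.7); tBu at 120° is gauche with F at 180° (3.2); NH2 at 240° is gauche with F at 180° (1.9); NH2 at 240° is gauche with COOH at 300° (4.0). Total 19.8 kJ/mol.
SH at 120° is eclipsed. CN at 0° is eclipsed with COOH at 0° (8.5); tBu at 120° is eclipsed with SH at 120° (18.5); NH2 at 240° is eclipsed with F at 240° (7.2). Total 34.2 kJ/mol.
SH at 180° is staggered. CN at 0° is gauche with F at 300° (2.0); CN at 0° is gauche with COOH at 60° (2.2); tBu at 120° is gauche with SH at 180° (5.7); tBu at 120° is gauche with COOH at 60° (6.8); NH2 at 240° is gauche with SH at 180° (3.4); NH2 at 240° is gauche with F at 300° (1.9). Total 22.0 kJ/mol.
SH at 240° is eclipsed. CN at 0° is eclipsed with F at 0° (6.9); tBu at 120° is eclipsed with COOH at 120° (19.0); NH2 at 240° is eclipsed with SH at 240° (9.3). Total 35.2 kJ/mol.
SH at 300° is staggered. CN at 0° is gauche with SH at 300° (2.8); CN at 0° is gauche with F at 60° (2.0); tBu at 120° is gauche with F at 60° (3.2); tBu at 120° is gauche with COOH at 180° (6.8); NH2 at 240° is gauche with SH at 300° (3.4); NH2 at 240° is gauche with COOH at 180° (4.0). Total 22.2 kJ/mol.
The minimum (19.8 kJ/mol) occurs with SH at 60°.

60°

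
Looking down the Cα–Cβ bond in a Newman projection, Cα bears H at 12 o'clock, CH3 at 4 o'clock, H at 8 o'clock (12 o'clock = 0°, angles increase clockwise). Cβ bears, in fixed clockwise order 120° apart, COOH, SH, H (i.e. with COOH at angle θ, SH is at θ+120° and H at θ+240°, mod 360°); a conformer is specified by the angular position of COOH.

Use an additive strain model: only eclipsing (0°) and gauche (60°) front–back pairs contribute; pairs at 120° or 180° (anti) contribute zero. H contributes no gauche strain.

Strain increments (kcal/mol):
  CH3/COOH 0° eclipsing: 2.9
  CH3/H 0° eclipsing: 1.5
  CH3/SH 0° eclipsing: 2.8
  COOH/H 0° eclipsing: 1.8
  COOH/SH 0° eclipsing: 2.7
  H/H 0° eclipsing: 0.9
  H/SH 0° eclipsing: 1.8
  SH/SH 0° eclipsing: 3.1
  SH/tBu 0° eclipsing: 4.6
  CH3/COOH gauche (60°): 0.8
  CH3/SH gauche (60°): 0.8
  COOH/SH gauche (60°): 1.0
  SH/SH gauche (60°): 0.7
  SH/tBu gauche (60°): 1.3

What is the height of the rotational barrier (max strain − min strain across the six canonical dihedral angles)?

COOH at 0° is eclipsed. H at 0° is eclipsed with COOH at 0° (1.8); CH3 at 120° is eclipsed with SH at 120° (2.8); H at 240° is eclipsed with H at 240° (0.9). Total 5.5 kcal/mol.
COOH at 60° is staggered. CH3 at 120° is gauche with COOH at 60° (0.8); CH3 at 120° is gauche with SH at 180° (0.8). Total 1.6 kcal/mol.
COOH at 120° is eclipsed. H at 0° is eclipsed with H at 0° (0.9); CH3 at 120° is eclipsed with COOH at 120° (2.9); H at 240° is eclipsed with SH at 240° (1.8). Total 5.6 kcal/mol.
COOH at 180° is staggered. CH3 at 120° is gauche with COOH at 180° (0.8). Total 0.8 kcal/mol.
COOH at 240° is eclipsed. H at 0° is eclipsed with SH at 0° (1.8); CH3 at 120° is eclipsed with H at 120° (1.5); H at 240° is eclipsed with COOH at 240° (1.8). Total 5.1 kcal/mol.
COOH at 300° is staggered. CH3 at 120° is gauche with SH at 60° (0.8). Total 0.8 kcal/mol.
Max at 120° (5.6 kcal/mol), min at 180° (0.8 kcal/mol); barrier = 4.8 kcal/mol.

4.8 kcal/mol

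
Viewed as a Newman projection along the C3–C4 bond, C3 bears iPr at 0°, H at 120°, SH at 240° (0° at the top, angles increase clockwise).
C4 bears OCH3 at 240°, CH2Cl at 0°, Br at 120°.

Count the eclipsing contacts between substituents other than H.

2

Non-H eclipsing pairs: iPr(0°)/CH2Cl(0°); SH(240°)/OCH3(240°) — 2 interactions.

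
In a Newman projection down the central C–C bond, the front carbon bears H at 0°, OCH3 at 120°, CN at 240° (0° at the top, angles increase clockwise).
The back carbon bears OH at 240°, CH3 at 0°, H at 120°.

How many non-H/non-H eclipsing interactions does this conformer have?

Non-H eclipsing pairs: CN(240°)/OH(240°) — 1 interaction.

1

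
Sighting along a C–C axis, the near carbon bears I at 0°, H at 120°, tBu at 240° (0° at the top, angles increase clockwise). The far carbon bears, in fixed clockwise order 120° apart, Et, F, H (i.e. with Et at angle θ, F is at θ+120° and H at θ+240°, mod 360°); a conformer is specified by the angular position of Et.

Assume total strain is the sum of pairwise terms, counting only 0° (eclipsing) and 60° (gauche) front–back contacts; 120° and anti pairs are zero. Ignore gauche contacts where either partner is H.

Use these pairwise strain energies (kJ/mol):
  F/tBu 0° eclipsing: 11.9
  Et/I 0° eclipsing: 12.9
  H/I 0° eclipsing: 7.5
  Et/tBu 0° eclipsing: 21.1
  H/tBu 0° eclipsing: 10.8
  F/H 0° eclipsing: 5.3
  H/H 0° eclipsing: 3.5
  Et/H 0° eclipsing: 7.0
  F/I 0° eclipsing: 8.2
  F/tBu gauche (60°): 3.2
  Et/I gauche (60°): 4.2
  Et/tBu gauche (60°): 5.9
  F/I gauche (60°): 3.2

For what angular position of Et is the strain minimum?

60°

Et at 0° (eclipsed): I–Et eclipsed, H–F eclipsed, tBu–H eclipsed; 12.9 + 5.3 + 10.8 = 29.0 kJ/mol.
Et at 60° (staggered): I–Et gauche, tBu–F gauche; 4.2 + 3.2 = 7.4 kJ/mol.
Et at 120° (eclipsed): I–H eclipsed, H–Et eclipsed, tBu–F eclipsed; 7.5 + 7.0 + 11.9 = 26.4 kJ/mol.
Et at 180° (staggered): I–F gauche, tBu–Et gauche, tBu–F gauche; 3.2 + 5.9 + 3.2 = 12.3 kJ/mol.
Et at 240° (eclipsed): I–F eclipsed, H–H eclipsed, tBu–Et eclipsed; 8.2 + 3.5 + 21.1 = 32.8 kJ/mol.
Et at 300° (staggered): I–Et gauche, I–F gauche, tBu–Et gauche; 4.2 + 3.2 + 5.9 = 13.3 kJ/mol.
The minimum (7.4 kJ/mol) occurs with Et at 60°.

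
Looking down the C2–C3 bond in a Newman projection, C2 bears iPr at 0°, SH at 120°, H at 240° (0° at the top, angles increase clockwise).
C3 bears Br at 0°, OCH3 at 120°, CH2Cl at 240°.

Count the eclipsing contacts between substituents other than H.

2

Non-H eclipsing pairs: iPr(0°)/Br(0°); SH(120°)/OCH3(120°) — 2 interactions.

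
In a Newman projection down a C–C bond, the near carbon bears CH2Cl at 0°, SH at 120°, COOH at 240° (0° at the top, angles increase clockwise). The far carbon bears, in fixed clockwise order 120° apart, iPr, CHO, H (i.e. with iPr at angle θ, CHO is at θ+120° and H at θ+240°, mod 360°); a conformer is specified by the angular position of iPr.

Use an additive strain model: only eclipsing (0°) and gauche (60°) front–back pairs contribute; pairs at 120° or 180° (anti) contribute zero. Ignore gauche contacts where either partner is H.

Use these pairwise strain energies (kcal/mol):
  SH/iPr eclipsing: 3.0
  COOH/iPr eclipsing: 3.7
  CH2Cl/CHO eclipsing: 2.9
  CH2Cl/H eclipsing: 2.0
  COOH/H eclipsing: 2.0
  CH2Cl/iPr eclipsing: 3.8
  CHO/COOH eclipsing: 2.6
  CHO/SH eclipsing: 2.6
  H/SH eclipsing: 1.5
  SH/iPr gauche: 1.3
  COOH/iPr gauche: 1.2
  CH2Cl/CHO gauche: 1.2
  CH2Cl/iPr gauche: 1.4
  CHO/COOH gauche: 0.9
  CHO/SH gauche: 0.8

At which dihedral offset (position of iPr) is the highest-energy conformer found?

iPr at 0° (eclipsed): CH2Cl(0°)/iPr(0°) eclipsed 3.8; SH(120°)/CHO(120°) eclipsed 2.6; COOH(240°)/H(240°) eclipsed 2.0 → 8.4 kcal/mol.
iPr at 60° (staggered): CH2Cl(0°)/iPr(60°) gauche 1.4; SH(120°)/iPr(60°) gauche 1.3; SH(120°)/CHO(180°) gauche 0.8; COOH(240°)/CHO(180°) gauche 0.9 → 4.4 kcal/mol.
iPr at 120° (eclipsed): CH2Cl(0°)/H(0°) eclipsed 2.0; SH(120°)/iPr(120°) eclipsed 3.0; COOH(240°)/CHO(240°) eclipsed 2.6 → 7.6 kcal/mol.
iPr at 180° (staggered): CH2Cl(0°)/CHO(300°) gauche 1.2; SH(120°)/iPr(180°) gauche 1.3; COOH(240°)/iPr(180°) gauche 1.2; COOH(240°)/CHO(300°) gauche 0.9 → 4.6 kcal/mol.
iPr at 240° (eclipsed): CH2Cl(0°)/CHO(0°) eclipsed 2.9; SH(120°)/H(120°) eclipsed 1.5; COOH(240°)/iPr(240°) eclipsed 3.7 → 8.1 kcal/mol.
iPr at 300° (staggered): CH2Cl(0°)/iPr(300°) gauche 1.4; CH2Cl(0°)/CHO(60°) gauche 1.2; SH(120°)/CHO(60°) gauche 0.8; COOH(240°)/iPr(300°) gauche 1.2 → 4.6 kcal/mol.
The maximum (8.4 kcal/mol) occurs with iPr at 0°.

0°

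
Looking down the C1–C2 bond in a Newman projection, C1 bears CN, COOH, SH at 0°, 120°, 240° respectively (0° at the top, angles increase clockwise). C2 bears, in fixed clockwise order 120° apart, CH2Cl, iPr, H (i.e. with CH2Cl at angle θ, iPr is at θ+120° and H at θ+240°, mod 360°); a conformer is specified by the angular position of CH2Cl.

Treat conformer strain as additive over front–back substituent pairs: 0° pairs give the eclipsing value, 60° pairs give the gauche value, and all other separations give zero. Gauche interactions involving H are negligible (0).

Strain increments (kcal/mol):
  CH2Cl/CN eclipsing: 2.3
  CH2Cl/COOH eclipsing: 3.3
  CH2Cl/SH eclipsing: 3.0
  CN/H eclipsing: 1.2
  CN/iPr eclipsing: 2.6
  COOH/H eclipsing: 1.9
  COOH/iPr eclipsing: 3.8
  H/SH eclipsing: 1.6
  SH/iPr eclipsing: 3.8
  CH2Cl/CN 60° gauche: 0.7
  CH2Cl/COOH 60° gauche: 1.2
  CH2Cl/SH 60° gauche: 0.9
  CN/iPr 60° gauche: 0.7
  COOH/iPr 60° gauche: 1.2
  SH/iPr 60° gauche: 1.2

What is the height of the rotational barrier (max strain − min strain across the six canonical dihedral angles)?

4.8 kcal/mol

CH2Cl at 0° (eclipsed): CN–CH2Cl eclipsed, COOH–iPr eclipsed, SH–H eclipsed; 2.3 + 3.8 + 1.6 = 7.7 kcal/mol.
CH2Cl at 60° (staggered): CN–CH2Cl gauche, COOH–CH2Cl gauche, COOH–iPr gauche, SH–iPr gauche; 0.7 + 1.2 + 1.2 + 1.2 = 4.3 kcal/mol.
CH2Cl at 120° (eclipsed): CN–H eclipsed, COOH–CH2Cl eclipsed, SH–iPr eclipsed; 1.2 + 3.3 + 3.8 = 8.3 kcal/mol.
CH2Cl at 180° (staggered): CN–iPr gauche, COOH–CH2Cl gauche, SH–CH2Cl gauche, SH–iPr gauche; 0.7 + 1.2 + 0.9 + 1.2 = 4.0 kcal/mol.
CH2Cl at 240° (eclipsed): CN–iPr eclipsed, COOH–H eclipsed, SH–CH2Cl eclipsed; 2.6 + 1.9 + 3.0 = 7.5 kcal/mol.
CH2Cl at 300° (staggered): CN–CH2Cl gauche, CN–iPr gauche, COOH–iPr gauche, SH–CH2Cl gauche; 0.7 + 0.7 + 1.2 + 0.9 = 3.5 kcal/mol.
Max at 120° (8.3 kcal/mol), min at 300° (3.5 kcal/mol); barrier = 4.8 kcal/mol.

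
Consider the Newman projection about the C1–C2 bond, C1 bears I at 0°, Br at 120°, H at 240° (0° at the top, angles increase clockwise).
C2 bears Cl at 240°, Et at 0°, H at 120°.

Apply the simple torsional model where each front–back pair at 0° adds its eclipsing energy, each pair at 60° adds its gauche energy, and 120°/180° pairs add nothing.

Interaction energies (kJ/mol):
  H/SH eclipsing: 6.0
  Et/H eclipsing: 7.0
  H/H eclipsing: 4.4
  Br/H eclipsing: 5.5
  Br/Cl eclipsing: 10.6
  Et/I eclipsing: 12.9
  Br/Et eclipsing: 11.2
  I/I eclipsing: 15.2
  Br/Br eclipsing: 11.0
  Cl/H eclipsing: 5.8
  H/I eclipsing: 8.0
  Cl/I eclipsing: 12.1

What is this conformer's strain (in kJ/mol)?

24.2 kJ/mol

This conformer (eclipsed): I–Et eclipsed, Br–H eclipsed, H–Cl eclipsed; 12.9 + 5.5 + 5.8 = 24.2 kJ/mol.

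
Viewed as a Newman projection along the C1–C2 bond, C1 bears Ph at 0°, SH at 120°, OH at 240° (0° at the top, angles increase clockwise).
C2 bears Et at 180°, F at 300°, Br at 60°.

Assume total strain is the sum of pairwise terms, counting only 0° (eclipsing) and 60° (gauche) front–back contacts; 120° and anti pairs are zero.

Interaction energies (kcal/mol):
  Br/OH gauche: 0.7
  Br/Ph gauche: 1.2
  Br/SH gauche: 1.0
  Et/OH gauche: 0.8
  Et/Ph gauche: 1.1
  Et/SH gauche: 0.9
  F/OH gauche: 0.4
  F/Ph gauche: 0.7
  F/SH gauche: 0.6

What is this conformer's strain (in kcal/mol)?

5.0 kcal/mol

This conformer is staggered. Ph at 0° is gauche with F at 300° (0.7); Ph at 0° is gauche with Br at 60° (1.2); SH at 120° is gauche with Et at 180° (0.9); SH at 120° is gauche with Br at 60° (1.0); OH at 240° is gauche with Et at 180° (0.8); OH at 240° is gauche with F at 300° (0.4). Total 5.0 kcal/mol.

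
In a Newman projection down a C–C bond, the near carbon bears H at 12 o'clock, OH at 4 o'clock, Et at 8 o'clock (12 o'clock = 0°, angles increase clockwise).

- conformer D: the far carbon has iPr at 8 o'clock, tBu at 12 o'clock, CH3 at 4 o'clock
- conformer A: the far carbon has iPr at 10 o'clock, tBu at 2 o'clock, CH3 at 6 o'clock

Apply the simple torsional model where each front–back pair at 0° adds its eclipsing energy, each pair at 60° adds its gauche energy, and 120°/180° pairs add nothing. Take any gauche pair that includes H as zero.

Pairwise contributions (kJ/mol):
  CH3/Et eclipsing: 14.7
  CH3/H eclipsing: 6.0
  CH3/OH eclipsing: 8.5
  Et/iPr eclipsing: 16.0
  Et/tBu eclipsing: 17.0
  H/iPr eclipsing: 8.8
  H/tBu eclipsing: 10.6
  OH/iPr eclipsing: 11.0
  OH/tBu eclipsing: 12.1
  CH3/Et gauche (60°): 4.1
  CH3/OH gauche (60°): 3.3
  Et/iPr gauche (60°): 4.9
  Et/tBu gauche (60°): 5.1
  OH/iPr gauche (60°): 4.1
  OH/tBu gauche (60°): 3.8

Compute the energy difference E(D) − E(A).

+19.0 kJ/mol

D (eclipsed): H(0°)/tBu(0°) eclipsed 10.6; OH(120°)/CH3(120°) eclipsed 8.5; Et(240°)/iPr(240°) eclipsed 16.0 → 35.1 kJ/mol.
A (staggered): OH(120°)/tBu(60°) gauche 3.8; OH(120°)/CH3(180°) gauche 3.3; Et(240°)/iPr(300°) gauche 4.9; Et(240°)/CH3(180°) gauche 4.1 → 16.1 kJ/mol.
E(D) − E(A) = 35.1 − 16.1 = +19.0 kJ/mol.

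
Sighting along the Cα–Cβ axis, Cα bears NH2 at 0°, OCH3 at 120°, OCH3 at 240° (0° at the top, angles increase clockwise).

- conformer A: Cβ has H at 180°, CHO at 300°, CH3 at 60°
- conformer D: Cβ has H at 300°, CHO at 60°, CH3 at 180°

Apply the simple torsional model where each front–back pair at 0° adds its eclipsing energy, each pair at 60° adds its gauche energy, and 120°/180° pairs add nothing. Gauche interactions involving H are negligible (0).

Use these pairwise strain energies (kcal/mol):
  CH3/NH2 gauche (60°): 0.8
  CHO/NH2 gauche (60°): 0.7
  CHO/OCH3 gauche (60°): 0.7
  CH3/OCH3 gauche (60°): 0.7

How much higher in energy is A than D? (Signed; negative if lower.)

A (staggered): NH2(0°)/CHO(300°) gauche 0.7; NH2(0°)/CH3(60°) gauche 0.8; OCH3(120°)/CH3(60°) gauche 0.7; OCH3(240°)/CHO(300°) gauche 0.7 → 2.9 kcal/mol.
D (staggered): NH2(0°)/CHO(60°) gauche 0.7; OCH3(120°)/CHO(60°) gauche 0.7; OCH3(120°)/CH3(180°) gauche 0.7; OCH3(240°)/CH3(180°) gauche 0.7 → 2.8 kcal/mol.
E(A) − E(D) = 2.9 − 2.8 = +0.1 kcal/mol.

+0.1 kcal/mol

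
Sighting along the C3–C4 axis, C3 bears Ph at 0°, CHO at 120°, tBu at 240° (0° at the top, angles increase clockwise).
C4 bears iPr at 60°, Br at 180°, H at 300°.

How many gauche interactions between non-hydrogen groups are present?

Non-H gauche pairs: Ph(0°)/iPr(60°); CHO(120°)/iPr(60°); CHO(120°)/Br(180°); tBu(240°)/Br(180°) — 4 interactions.

4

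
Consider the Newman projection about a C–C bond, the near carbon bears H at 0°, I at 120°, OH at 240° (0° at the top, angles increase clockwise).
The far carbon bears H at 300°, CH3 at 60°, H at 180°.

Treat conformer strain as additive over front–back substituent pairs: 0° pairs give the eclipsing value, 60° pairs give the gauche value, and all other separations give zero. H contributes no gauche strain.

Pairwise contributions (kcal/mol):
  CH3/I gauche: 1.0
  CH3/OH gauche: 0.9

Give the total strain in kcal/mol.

This conformer (staggered): I–CH3 gauche; 1.0 = 1.0 kcal/mol.

1.0 kcal/mol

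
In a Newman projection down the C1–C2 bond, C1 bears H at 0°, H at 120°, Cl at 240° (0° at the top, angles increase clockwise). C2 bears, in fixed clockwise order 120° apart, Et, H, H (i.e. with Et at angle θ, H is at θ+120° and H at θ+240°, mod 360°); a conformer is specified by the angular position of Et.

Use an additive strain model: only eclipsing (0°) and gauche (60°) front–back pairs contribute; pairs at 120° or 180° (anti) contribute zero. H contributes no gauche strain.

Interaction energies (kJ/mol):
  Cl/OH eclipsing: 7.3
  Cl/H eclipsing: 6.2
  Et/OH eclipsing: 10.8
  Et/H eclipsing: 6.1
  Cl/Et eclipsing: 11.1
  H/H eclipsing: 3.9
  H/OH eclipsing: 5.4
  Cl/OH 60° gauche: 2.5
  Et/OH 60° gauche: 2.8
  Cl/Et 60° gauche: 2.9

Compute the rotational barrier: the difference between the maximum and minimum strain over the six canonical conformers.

Et at 0° (eclipsed): H(0°)/Et(0°) eclipsed 6.1; H(120°)/H(120°) eclipsed 3.9; Cl(240°)/H(240°) eclipsed 6.2 → 16.2 kJ/mol.
Et at 60° (staggered): no non-H gauche contacts → 0.0 kJ/mol.
Et at 120° (eclipsed): H(0°)/H(0°) eclipsed 3.9; H(120°)/Et(120°) eclipsed 6.1; Cl(240°)/H(240°) eclipsed 6.2 → 16.2 kJ/mol.
Et at 180° (staggered): Cl(240°)/Et(180°) gauche 2.9 → 2.9 kJ/mol.
Et at 240° (eclipsed): H(0°)/H(0°) eclipsed 3.9; H(120°)/H(120°) eclipsed 3.9; Cl(240°)/Et(240°) eclipsed 11.1 → 18.9 kJ/mol.
Et at 300° (staggered): Cl(240°)/Et(300°) gauche 2.9 → 2.9 kJ/mol.
Max at 240° (18.9 kJ/mol), min at 60° (0.0 kJ/mol); barrier = 18.9 kJ/mol.

18.9 kJ/mol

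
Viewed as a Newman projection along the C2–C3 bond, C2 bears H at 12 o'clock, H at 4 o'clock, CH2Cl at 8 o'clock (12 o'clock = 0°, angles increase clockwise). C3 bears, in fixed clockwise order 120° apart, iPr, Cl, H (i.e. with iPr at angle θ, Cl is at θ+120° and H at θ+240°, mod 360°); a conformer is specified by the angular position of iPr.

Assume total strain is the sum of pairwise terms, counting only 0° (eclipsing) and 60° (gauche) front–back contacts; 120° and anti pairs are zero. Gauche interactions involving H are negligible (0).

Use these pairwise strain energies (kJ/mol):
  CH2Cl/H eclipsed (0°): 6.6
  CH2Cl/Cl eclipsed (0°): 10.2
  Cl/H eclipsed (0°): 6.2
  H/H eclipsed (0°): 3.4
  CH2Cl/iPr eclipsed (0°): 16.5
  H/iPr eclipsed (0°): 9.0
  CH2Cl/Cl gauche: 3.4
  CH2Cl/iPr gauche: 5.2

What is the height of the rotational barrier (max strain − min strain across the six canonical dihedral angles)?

22.7 kJ/mol

iPr at 0° (eclipsed): H(0°)/iPr(0°) eclipsed 9.0; H(120°)/Cl(120°) eclipsed 6.2; CH2Cl(240°)/H(240°) eclipsed 6.6 → 21.8 kJ/mol.
iPr at 60° (staggered): CH2Cl(240°)/Cl(180°) gauche 3.4 → 3.4 kJ/mol.
iPr at 120° (eclipsed): H(0°)/H(0°) eclipsed 3.4; H(120°)/iPr(120°) eclipsed 9.0; CH2Cl(240°)/Cl(240°) eclipsed 10.2 → 22.6 kJ/mol.
iPr at 180° (staggered): CH2Cl(240°)/iPr(180°) gauche 5.2; CH2Cl(240°)/Cl(300°) gauche 3.4 → 8.6 kJ/mol.
iPr at 240° (eclipsed): H(0°)/Cl(0°) eclipsed 6.2; H(120°)/H(120°) eclipsed 3.4; CH2Cl(240°)/iPr(240°) eclipsed 16.5 → 26.1 kJ/mol.
iPr at 300° (staggered): CH2Cl(240°)/iPr(300°) gauche 5.2 → 5.2 kJ/mol.
Max at 240° (26.1 kJ/mol), min at 60° (3.4 kJ/mol); barrier = 22.7 kJ/mol.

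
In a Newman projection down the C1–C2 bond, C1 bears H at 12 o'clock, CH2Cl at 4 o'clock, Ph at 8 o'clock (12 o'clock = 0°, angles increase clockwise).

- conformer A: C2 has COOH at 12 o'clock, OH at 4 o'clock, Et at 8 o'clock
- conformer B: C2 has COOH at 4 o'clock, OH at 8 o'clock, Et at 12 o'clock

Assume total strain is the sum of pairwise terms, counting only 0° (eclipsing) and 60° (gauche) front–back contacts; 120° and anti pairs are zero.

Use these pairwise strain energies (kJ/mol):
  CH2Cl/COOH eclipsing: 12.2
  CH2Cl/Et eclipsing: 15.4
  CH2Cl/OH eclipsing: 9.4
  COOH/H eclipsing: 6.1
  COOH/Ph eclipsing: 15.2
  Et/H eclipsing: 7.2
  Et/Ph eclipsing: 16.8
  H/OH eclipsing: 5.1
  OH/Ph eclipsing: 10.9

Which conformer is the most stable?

B

A is eclipsed. H at 0° is eclipsed with COOH at 0° (6.1); CH2Cl at 120° is eclipsed with OH at 120° (9.4); Ph at 240° is eclipsed with Et at 240° (16.8). Total 32.3 kJ/mol.
B is eclipsed. H at 0° is eclipsed with Et at 0° (7.2); CH2Cl at 120° is eclipsed with COOH at 120° (12.2); Ph at 240° is eclipsed with OH at 240° (10.9). Total 30.3 kJ/mol.
B has the lowest total (30.3 kJ/mol).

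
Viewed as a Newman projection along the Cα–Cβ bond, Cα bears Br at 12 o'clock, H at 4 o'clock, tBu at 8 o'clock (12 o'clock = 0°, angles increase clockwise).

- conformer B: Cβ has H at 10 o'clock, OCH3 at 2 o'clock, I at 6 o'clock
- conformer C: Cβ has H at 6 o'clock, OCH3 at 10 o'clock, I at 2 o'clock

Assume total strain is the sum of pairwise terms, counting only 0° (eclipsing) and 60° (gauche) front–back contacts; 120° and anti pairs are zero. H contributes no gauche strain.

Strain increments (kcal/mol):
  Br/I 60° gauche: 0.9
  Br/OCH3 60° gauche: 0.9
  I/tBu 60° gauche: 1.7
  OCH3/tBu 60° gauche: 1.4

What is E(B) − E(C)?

B (staggered): Br(0°)/OCH3(60°) gauche 0.9; tBu(240°)/I(180°) gauche 1.7 → 2.6 kcal/mol.
C (staggered): Br(0°)/OCH3(300°) gauche 0.9; Br(0°)/I(60°) gauche 0.9; tBu(240°)/OCH3(300°) gauche 1.4 → 3.2 kcal/mol.
E(B) − E(C) = 2.6 − 3.2 = -0.6 kcal/mol.

-0.6 kcal/mol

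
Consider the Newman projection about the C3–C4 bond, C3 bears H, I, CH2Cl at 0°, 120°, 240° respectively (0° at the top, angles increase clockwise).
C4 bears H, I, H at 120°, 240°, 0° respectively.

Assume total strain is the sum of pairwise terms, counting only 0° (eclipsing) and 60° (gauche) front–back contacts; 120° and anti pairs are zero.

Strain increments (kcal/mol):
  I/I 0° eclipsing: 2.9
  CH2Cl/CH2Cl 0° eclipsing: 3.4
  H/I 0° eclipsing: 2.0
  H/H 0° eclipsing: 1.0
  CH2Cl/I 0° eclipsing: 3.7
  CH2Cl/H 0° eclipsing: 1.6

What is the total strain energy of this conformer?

6.7 kcal/mol

This conformer (eclipsed): H–H eclipsed, I–H eclipsed, CH2Cl–I eclipsed; 1.0 + 2.0 + 3.7 = 6.7 kcal/mol.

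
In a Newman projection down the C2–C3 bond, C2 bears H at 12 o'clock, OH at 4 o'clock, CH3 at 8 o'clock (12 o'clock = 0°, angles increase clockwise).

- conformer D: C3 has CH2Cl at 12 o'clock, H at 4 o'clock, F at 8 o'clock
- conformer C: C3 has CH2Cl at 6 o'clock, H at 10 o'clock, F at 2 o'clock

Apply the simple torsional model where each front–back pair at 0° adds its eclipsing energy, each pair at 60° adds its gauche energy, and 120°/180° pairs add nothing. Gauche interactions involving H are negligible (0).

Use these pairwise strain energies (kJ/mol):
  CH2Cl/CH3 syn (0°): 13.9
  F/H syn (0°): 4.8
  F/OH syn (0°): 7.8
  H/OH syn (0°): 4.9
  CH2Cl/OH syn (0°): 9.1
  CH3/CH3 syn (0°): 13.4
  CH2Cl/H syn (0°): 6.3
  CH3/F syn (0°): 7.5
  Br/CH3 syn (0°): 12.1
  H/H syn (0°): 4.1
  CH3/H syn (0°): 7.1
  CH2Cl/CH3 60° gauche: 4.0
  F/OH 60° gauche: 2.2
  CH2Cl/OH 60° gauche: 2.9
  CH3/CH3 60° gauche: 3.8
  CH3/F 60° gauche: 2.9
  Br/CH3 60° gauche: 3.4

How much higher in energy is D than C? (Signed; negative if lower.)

+9.6 kJ/mol

D is eclipsed. H at 0° is eclipsed with CH2Cl at 0° (6.3); OH at 120° is eclipsed with H at 120° (4.9); CH3 at 240° is eclipsed with F at 240° (7.5). Total 18.7 kJ/mol.
C is staggered. OH at 120° is gauche with CH2Cl at 180° (2.9); OH at 120° is gauche with F at 60° (2.2); CH3 at 240° is gauche with CH2Cl at 180° (4.0). Total 9.1 kJ/mol.
E(D) − E(C) = 18.7 − 9.1 = +9.6 kJ/mol.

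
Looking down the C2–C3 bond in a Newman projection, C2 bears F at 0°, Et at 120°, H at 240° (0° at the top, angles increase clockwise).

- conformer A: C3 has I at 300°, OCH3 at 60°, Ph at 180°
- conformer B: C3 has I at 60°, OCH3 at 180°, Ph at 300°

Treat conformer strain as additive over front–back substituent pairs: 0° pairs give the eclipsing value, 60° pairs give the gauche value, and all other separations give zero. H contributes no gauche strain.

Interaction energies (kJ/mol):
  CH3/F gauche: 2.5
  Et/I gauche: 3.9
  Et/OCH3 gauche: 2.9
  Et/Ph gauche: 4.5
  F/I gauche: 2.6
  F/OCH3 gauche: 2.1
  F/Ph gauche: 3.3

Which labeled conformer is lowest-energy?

A (staggered): F–I gauche, F–OCH3 gauche, Et–OCH3 gauche, Et–Ph gauche; 2.6 + 2.1 + 2.9 + 4.5 = 12.1 kJ/mol.
B (staggered): F–I gauche, F–Ph gauche, Et–I gauche, Et–OCH3 gauche; 2.6 + 3.3 + 3.9 + 2.9 = 12.7 kJ/mol.
A has the lowest total (12.1 kJ/mol).

A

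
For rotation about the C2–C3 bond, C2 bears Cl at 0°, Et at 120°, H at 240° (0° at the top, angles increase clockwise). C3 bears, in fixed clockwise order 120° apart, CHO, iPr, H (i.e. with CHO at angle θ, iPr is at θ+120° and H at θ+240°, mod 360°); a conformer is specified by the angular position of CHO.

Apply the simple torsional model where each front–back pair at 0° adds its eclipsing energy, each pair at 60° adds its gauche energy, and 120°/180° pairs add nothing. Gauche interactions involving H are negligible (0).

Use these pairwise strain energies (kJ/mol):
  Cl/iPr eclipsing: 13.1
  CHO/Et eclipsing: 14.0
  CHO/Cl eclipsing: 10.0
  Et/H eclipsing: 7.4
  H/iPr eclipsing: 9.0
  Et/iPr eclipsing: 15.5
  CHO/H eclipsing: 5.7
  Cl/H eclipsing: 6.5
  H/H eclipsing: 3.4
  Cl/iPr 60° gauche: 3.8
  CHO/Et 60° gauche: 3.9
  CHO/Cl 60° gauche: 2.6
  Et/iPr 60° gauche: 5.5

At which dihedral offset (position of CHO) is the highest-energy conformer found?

CHO at 0° is eclipsed. Cl at 0° is eclipsed with CHO at 0° (10.0); Et at 120° is eclipsed with iPr at 120° (15.5); H at 240° is eclipsed with H at 240° (3.4). Total 28.9 kJ/mol.
CHO at 60° is staggered. Cl at 0° is gauche with CHO at 60° (2.6); Et at 120° is gauche with CHO at 60° (3.9); Et at 120° is gauche with iPr at 180° (5.5). Total 12.0 kJ/mol.
CHO at 120° is eclipsed. Cl at 0° is eclipsed with H at 0° (6.5); Et at 120° is eclipsed with CHO at 120° (14.0); H at 240° is eclipsed with iPr at 240° (9.0). Total 29.5 kJ/mol.
CHO at 180° is staggered. Cl at 0° is gauche with iPr at 300° (3.8); Et at 120° is gauche with CHO at 180° (3.9). Total 7.7 kJ/mol.
CHO at 240° is eclipsed. Cl at 0° is eclipsed with iPr at 0° (13.1); Et at 120° is eclipsed with H at 120° (7.4); H at 240° is eclipsed with CHO at 240° (5.7). Total 26.2 kJ/mol.
CHO at 300° is staggered. Cl at 0° is gauche with CHO at 300° (2.6); Cl at 0° is gauche with iPr at 60° (3.8); Et at 120° is gauche with iPr at 60° (5.5). Total 11.9 kJ/mol.
The maximum (29.5 kJ/mol) occurs with CHO at 120°.

120°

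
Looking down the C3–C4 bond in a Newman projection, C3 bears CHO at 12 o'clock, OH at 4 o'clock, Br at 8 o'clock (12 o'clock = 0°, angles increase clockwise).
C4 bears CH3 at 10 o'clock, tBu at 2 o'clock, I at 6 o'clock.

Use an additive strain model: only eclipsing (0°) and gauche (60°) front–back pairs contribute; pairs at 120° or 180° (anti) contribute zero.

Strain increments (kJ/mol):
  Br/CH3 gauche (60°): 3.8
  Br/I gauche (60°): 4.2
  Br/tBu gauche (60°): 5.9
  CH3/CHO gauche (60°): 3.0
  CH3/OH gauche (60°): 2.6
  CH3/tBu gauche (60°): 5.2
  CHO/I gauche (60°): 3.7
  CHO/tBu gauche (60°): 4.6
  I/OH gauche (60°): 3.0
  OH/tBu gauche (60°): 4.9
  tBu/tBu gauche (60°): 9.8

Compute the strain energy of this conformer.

This conformer (staggered): CHO–CH3 gauche, CHO–tBu gauche, OH–tBu gauche, OH–I gauche, Br–CH3 gauche, Br–I gauche; 3.0 + 4.6 + 4.9 + 3.0 + 3.8 + 4.2 = 23.5 kJ/mol.

23.5 kJ/mol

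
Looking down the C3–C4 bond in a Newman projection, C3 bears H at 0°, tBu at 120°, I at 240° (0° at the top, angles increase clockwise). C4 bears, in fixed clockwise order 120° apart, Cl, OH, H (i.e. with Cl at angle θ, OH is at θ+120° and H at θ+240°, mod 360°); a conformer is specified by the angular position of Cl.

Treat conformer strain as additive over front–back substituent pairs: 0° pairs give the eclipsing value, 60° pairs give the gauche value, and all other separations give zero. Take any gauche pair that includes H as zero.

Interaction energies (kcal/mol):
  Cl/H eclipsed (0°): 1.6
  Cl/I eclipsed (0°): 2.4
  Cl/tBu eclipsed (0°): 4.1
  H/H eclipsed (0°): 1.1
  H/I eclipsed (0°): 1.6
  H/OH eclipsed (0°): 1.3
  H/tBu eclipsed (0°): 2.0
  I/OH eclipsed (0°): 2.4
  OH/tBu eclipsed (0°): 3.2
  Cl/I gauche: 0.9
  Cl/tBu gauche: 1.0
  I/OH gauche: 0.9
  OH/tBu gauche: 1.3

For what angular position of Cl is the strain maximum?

Cl at 0° (eclipsed): H(0°)/Cl(0°) eclipsed 1.6; tBu(120°)/OH(120°) eclipsed 3.2; I(240°)/H(240°) eclipsed 1.6 → 6.4 kcal/mol.
Cl at 60° (staggered): tBu(120°)/Cl(60°) gauche 1.0; tBu(120°)/OH(180°) gauche 1.3; I(240°)/OH(180°) gauche 0.9 → 3.2 kcal/mol.
Cl at 120° (eclipsed): H(0°)/H(0°) eclipsed 1.1; tBu(120°)/Cl(120°) eclipsed 4.1; I(240°)/OH(240°) eclipsed 2.4 → 7.6 kcal/mol.
Cl at 180° (staggered): tBu(120°)/Cl(180°) gauche 1.0; I(240°)/Cl(180°) gauche 0.9; I(240°)/OH(300°) gauche 0.9 → 2.8 kcal/mol.
Cl at 240° (eclipsed): H(0°)/OH(0°) eclipsed 1.3; tBu(120°)/H(120°) eclipsed 2.0; I(240°)/Cl(240°) eclipsed 2.4 → 5.7 kcal/mol.
Cl at 300° (staggered): tBu(120°)/OH(60°) gauche 1.3; I(240°)/Cl(300°) gauche 0.9 → 2.2 kcal/mol.
The maximum (7.6 kcal/mol) occurs with Cl at 120°.

120°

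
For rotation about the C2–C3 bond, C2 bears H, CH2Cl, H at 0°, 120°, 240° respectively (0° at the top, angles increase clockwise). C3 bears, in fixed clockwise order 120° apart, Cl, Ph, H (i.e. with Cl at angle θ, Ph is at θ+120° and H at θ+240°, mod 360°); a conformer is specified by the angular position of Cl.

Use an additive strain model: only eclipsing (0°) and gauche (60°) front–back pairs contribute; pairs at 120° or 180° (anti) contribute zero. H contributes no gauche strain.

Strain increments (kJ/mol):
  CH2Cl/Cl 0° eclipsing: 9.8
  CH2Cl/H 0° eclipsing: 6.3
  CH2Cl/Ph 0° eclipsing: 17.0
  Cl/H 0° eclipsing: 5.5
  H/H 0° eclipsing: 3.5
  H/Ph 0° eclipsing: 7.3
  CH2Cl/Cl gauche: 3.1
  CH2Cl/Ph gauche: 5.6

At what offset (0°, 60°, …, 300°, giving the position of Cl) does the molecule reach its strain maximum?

Cl at 0° (eclipsed): H–Cl eclipsed, CH2Cl–Ph eclipsed, H–H eclipsed; 5.5 + 17.0 + 3.5 = 26.0 kJ/mol.
Cl at 60° (staggered): CH2Cl–Cl gauche, CH2Cl–Ph gauche; 3.1 + 5.6 = 8.7 kJ/mol.
Cl at 120° (eclipsed): H–H eclipsed, CH2Cl–Cl eclipsed, H–Ph eclipsed; 3.5 + 9.8 + 7.3 = 20.6 kJ/mol.
Cl at 180° (staggered): CH2Cl–Cl gauche; 3.1 = 3.1 kJ/mol.
Cl at 240° (eclipsed): H–Ph eclipsed, CH2Cl–H eclipsed, H–Cl eclipsed; 7.3 + 6.3 + 5.5 = 19.1 kJ/mol.
Cl at 300° (staggered): CH2Cl–Ph gauche; 5.6 = 5.6 kJ/mol.
The maximum (26.0 kJ/mol) occurs with Cl at 0°.

0°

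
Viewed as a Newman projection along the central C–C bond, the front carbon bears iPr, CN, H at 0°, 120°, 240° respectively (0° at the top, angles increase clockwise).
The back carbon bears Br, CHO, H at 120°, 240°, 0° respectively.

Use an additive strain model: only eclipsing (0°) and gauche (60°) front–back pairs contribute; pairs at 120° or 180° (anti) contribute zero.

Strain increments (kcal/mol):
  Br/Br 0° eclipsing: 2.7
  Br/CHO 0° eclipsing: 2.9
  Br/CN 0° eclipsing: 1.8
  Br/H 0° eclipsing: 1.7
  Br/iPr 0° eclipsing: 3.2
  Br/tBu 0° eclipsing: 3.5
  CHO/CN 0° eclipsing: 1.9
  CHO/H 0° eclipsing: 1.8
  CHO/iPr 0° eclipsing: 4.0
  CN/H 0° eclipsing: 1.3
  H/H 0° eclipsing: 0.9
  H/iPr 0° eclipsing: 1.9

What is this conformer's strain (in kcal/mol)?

This conformer (eclipsed): iPr–H eclipsed, CN–Br eclipsed, H–CHO eclipsed; 1.9 + 1.8 + 1.8 = 5.5 kcal/mol.

5.5 kcal/mol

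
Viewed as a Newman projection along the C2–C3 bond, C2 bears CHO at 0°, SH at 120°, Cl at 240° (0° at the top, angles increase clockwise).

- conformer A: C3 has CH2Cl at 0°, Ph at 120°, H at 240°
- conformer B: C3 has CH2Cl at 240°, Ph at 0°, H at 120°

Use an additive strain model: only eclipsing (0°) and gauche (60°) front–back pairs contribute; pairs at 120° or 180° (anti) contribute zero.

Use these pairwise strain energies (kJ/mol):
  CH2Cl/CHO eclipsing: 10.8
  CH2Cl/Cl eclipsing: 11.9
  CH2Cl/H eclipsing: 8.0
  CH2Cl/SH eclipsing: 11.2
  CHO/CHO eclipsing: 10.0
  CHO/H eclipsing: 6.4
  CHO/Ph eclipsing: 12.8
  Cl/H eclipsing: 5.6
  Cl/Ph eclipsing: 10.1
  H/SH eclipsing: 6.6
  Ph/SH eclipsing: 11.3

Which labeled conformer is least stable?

A (eclipsed): CHO(0°)/CH2Cl(0°) eclipsed 10.8; SH(120°)/Ph(120°) eclipsed 11.3; Cl(240°)/H(240°) eclipsed 5.6 → 27.7 kJ/mol.
B (eclipsed): CHO(0°)/Ph(0°) eclipsed 12.8; SH(120°)/H(120°) eclipsed 6.6; Cl(240°)/CH2Cl(240°) eclipsed 11.9 → 31.3 kJ/mol.
B has the highest total (31.3 kJ/mol).

B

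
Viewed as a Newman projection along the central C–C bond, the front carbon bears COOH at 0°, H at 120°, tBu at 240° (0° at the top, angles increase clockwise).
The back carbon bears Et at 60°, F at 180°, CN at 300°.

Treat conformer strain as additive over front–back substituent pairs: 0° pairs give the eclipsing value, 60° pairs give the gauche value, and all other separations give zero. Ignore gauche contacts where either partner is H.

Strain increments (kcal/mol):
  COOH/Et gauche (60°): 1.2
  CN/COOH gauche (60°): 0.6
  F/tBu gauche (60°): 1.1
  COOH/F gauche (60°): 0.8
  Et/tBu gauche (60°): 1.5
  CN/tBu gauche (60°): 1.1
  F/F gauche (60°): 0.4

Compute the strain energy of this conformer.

This conformer is staggered. COOH at 0° is gauche with Et at 60° (1.2); COOH at 0° is gauche with CN at 300° (0.6); tBu at 240° is gauche with F at 180° (1.1); tBu at 240° is gauche with CN at 300° (1.1). Total 4.0 kcal/mol.

4.0 kcal/mol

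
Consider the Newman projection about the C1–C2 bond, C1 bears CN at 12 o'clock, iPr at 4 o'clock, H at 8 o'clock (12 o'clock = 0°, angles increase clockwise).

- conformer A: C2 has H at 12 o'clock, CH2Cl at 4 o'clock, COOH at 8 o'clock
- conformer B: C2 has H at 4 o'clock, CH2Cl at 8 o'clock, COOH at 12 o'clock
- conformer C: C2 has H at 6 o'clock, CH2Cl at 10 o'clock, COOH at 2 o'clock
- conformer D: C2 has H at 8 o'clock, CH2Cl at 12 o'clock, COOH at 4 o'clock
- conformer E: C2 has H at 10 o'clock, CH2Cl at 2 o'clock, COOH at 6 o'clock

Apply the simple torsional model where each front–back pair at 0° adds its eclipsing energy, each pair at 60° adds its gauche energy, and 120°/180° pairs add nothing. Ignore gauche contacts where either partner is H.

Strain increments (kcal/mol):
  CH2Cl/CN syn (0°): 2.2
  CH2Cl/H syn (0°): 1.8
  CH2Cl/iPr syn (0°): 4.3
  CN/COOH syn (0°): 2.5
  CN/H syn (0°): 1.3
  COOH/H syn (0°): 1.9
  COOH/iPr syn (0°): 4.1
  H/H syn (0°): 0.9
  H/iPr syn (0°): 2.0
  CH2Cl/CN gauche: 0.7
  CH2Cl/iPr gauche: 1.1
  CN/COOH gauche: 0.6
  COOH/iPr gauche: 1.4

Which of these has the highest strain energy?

A (eclipsed): CN(0°)/H(0°) eclipsed 1.3; iPr(120°)/CH2Cl(120°) eclipsed 4.3; H(240°)/COOH(240°) eclipsed 1.9 → 7.5 kcal/mol.
B (eclipsed): CN(0°)/COOH(0°) eclipsed 2.5; iPr(120°)/H(120°) eclipsed 2.0; H(240°)/CH2Cl(240°) eclipsed 1.8 → 6.3 kcal/mol.
C (staggered): CN(0°)/CH2Cl(300°) gauche 0.7; CN(0°)/COOH(60°) gauche 0.6; iPr(120°)/COOH(60°) gauche 1.4 → 2.7 kcal/mol.
D (eclipsed): CN(0°)/CH2Cl(0°) eclipsed 2.2; iPr(120°)/COOH(120°) eclipsed 4.1; H(240°)/H(240°) eclipsed 0.9 → 7.2 kcal/mol.
E (staggered): CN(0°)/CH2Cl(60°) gauche 0.7; iPr(120°)/CH2Cl(60°) gauche 1.1; iPr(120°)/COOH(180°) gauche 1.4 → 3.2 kcal/mol.
A has the highest total (7.5 kcal/mol).

A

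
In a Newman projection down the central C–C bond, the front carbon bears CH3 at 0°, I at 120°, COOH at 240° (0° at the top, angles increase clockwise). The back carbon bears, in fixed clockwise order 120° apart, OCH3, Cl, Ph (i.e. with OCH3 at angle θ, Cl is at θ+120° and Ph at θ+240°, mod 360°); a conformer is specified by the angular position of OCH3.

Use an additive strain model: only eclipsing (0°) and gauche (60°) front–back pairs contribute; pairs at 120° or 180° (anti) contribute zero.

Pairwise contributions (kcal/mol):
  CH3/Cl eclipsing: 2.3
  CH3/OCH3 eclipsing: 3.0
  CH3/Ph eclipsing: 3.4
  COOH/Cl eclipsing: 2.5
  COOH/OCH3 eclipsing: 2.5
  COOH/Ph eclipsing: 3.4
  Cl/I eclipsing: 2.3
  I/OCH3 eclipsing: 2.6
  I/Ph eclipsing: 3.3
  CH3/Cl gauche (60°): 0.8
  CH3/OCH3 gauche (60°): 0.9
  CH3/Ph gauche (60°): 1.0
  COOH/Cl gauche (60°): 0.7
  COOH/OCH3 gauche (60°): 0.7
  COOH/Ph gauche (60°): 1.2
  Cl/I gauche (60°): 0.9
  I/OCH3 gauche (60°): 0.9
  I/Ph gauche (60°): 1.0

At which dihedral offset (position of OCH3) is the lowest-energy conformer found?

180°

OCH3 at 0° (eclipsed): CH3(0°)/OCH3(0°) eclipsed 3.0; I(120°)/Cl(120°) eclipsed 2.3; COOH(240°)/Ph(240°) eclipsed 3.4 → 8.7 kcal/mol.
OCH3 at 60° (staggered): CH3(0°)/OCH3(60°) gauche 0.9; CH3(0°)/Ph(300°) gauche 1.0; I(120°)/OCH3(60°) gauche 0.9; I(120°)/Cl(180°) gauche 0.9; COOH(240°)/Cl(180°) gauche 0.7; COOH(240°)/Ph(300°) gauche 1.2 → 5.6 kcal/mol.
OCH3 at 120° (eclipsed): CH3(0°)/Ph(0°) eclipsed 3.4; I(120°)/OCH3(120°) eclipsed 2.6; COOH(240°)/Cl(240°) eclipsed 2.5 → 8.5 kcal/mol.
OCH3 at 180° (staggered): CH3(0°)/Cl(300°) gauche 0.8; CH3(0°)/Ph(60°) gauche 1.0; I(120°)/OCH3(180°) gauche 0.9; I(120°)/Ph(60°) gauche 1.0; COOH(240°)/OCH3(180°) gauche 0.7; COOH(240°)/Cl(300°) gauche 0.7 → 5.1 kcal/mol.
OCH3 at 240° (eclipsed): CH3(0°)/Cl(0°) eclipsed 2.3; I(120°)/Ph(120°) eclipsed 3.3; COOH(240°)/OCH3(240°) eclipsed 2.5 → 8.1 kcal/mol.
OCH3 at 300° (staggered): CH3(0°)/OCH3(300°) gauche 0.9; CH3(0°)/Cl(60°) gauche 0.8; I(120°)/Cl(60°) gauche 0.9; I(120°)/Ph(180°) gauche 1.0; COOH(240°)/OCH3(300°) gauche 0.7; COOH(240°)/Ph(180°) gauche 1.2 → 5.5 kcal/mol.
The minimum (5.1 kcal/mol) occurs with OCH3 at 180°.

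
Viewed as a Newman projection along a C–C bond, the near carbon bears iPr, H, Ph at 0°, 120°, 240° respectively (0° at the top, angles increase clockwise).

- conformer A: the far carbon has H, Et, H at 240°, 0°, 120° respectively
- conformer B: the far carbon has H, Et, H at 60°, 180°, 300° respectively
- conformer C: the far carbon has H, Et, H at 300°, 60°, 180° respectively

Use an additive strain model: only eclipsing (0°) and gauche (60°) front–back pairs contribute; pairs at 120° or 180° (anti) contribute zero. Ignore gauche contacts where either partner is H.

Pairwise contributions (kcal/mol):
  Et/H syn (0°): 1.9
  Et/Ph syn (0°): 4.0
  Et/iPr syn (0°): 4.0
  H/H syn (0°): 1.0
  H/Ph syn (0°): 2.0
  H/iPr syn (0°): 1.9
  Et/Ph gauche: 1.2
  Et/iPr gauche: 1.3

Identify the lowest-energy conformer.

A (eclipsed): iPr(0°)/Et(0°) eclipsed 4.0; H(120°)/H(120°) eclipsed 1.0; Ph(240°)/H(240°) eclipsed 2.0 → 7.0 kcal/mol.
B (staggered): Ph(240°)/Et(180°) gauche 1.2 → 1.2 kcal/mol.
C (staggered): iPr(0°)/Et(60°) gauche 1.3 → 1.3 kcal/mol.
B has the lowest total (1.2 kcal/mol).

B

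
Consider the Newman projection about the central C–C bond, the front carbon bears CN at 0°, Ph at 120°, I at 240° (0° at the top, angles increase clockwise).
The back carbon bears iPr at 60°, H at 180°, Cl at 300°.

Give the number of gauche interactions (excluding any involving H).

4

Non-H gauche pairs: CN(0°)/iPr(60°); CN(0°)/Cl(300°); Ph(120°)/iPr(60°); I(240°)/Cl(300°) — 4 interactions.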